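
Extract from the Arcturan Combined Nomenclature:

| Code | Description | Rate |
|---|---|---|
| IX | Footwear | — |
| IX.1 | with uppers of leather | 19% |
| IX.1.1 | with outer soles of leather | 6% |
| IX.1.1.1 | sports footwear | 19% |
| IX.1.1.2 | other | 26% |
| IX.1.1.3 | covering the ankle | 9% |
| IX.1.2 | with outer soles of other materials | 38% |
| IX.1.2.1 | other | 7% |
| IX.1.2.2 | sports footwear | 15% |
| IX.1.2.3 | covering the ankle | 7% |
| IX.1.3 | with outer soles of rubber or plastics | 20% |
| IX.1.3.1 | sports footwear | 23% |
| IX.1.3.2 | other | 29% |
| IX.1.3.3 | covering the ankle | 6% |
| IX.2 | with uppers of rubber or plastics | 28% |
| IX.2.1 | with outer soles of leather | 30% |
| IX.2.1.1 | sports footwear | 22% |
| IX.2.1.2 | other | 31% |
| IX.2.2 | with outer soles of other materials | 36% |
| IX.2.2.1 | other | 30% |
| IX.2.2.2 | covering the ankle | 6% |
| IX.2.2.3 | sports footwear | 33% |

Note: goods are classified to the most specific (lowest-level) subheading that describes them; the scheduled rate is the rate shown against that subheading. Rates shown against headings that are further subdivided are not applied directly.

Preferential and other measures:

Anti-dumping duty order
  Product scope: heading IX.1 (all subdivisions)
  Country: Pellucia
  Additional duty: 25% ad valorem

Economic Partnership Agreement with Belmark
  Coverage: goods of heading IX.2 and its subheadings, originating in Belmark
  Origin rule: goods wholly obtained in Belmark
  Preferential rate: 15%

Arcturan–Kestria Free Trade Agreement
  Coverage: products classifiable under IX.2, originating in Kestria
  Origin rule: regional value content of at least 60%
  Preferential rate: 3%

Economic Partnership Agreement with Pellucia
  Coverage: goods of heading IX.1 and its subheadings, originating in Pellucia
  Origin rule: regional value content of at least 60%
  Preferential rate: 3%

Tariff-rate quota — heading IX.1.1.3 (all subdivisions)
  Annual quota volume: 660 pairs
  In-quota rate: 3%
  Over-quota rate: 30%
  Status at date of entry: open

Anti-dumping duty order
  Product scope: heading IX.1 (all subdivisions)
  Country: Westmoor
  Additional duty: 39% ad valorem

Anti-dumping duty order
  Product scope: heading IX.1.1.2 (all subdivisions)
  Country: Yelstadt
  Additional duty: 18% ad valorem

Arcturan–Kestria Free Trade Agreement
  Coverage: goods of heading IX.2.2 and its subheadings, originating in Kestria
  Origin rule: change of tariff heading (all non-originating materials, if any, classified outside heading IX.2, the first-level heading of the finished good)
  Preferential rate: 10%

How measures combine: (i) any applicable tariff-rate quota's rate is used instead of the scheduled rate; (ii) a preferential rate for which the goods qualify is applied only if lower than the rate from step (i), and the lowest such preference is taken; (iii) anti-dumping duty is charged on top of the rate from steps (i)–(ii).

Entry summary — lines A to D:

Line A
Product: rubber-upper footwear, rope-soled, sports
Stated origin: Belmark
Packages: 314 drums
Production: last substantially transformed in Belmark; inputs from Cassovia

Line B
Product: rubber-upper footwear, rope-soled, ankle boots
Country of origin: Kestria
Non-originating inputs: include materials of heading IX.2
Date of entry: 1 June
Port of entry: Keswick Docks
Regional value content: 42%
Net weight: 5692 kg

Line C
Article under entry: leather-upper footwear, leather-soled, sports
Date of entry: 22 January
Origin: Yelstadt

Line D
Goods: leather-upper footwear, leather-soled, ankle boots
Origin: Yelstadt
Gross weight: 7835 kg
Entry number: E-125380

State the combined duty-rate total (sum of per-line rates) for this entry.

61%

Line A: rubber-upper → IX.2; rope-soled → IX.2.2; sports → IX.2.2.3. Scheduled 33%. Belmark agreement on IX.2: not wholly obtained. → 33%.
Line B: rubber-upper → IX.2; rope-soled → IX.2.2; ankle boots → IX.2.2.2. Scheduled 6%. Kestria agreement on IX.2: RVC < 60%; Kestria agreement on IX.2.2: CTH not met. → 6%.
Line C: leather-upper → IX.1; leather-soled → IX.1.1; sports → IX.1.1.1. Scheduled 19%. No special measure applies. → 19%.
Line D: leather-upper → IX.1; leather-soled → IX.1.1; ankle boots → IX.1.1.3. Scheduled 9%. quota on IX.1.1.3 open → in-quota 3%. → 3%.
Sum: 33% + 6% + 19% + 3% = 61%.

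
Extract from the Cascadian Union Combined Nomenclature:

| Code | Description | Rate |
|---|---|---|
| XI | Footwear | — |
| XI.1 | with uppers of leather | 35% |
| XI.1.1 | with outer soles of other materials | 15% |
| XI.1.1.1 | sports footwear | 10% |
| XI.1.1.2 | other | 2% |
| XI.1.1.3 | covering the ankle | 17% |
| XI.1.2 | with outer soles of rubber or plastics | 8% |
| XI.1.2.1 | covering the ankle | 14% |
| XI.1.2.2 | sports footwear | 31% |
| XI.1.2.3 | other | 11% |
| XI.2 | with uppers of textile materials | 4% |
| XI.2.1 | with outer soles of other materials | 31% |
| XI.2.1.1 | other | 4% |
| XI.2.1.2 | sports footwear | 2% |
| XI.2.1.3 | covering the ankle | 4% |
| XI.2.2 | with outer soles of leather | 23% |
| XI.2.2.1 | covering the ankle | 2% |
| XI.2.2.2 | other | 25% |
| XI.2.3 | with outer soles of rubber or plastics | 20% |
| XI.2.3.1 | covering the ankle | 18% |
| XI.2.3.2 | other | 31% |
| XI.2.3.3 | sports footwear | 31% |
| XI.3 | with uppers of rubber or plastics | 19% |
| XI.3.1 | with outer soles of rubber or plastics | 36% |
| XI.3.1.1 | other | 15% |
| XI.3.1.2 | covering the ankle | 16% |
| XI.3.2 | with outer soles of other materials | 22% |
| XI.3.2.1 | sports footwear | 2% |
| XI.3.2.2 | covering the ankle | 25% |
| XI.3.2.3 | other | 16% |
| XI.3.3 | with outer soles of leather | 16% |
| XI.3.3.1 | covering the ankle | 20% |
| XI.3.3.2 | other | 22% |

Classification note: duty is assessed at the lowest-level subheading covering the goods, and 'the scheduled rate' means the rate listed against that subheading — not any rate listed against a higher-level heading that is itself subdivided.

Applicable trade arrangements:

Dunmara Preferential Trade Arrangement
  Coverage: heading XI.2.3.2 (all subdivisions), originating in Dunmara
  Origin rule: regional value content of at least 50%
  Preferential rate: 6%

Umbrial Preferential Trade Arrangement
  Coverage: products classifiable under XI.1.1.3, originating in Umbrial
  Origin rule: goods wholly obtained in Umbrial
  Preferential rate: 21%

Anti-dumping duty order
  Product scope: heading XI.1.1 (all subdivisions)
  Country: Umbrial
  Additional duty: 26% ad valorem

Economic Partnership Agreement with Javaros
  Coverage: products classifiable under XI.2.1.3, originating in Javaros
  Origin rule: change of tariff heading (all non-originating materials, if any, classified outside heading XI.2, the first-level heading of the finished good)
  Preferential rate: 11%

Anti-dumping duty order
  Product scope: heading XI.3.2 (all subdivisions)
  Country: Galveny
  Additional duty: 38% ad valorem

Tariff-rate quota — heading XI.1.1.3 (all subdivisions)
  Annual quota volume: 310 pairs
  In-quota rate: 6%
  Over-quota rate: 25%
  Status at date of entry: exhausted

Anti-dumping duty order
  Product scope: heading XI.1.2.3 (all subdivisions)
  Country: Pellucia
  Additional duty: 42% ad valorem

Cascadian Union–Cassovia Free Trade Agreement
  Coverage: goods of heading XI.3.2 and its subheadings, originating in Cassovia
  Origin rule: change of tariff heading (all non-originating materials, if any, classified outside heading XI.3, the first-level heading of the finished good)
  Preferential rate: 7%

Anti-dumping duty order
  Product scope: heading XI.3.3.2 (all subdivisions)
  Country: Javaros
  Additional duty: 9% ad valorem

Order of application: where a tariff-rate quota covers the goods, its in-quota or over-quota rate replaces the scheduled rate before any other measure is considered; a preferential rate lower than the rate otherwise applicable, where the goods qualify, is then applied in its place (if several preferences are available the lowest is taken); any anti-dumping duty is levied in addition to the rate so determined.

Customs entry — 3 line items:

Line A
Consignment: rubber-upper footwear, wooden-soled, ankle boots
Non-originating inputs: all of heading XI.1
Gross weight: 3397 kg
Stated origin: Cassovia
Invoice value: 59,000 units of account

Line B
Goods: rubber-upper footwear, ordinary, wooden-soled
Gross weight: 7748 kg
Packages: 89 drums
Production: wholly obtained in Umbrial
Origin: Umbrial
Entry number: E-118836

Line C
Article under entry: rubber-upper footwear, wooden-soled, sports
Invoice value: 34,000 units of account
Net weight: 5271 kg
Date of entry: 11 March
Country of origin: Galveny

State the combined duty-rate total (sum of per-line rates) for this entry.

63%

Line A: rubber-upper → XI.3; wooden-soled → XI.3.2; ankle boots → XI.3.2.2. Scheduled 25%. Cassovia agreement on XI.3.2: CTH met → 7% available; preferential 7%. → 7%.
Line B: rubber-upper → XI.3; wooden-soled → XI.3.2; ordinary → XI.3.2.3. Scheduled 16%. Umbrial agreement on XI.1.1.3: XI.3.2.3 not covered. → 16%.
Line C: rubber-upper → XI.3; wooden-soled → XI.3.2; sports → XI.3.2.1. Scheduled 2%. anti-dumping (Galveny, XI.3.2): +38%; total 2% + 38% = 40%. → 40%.
Sum: 7% + 16% + 40% = 63%.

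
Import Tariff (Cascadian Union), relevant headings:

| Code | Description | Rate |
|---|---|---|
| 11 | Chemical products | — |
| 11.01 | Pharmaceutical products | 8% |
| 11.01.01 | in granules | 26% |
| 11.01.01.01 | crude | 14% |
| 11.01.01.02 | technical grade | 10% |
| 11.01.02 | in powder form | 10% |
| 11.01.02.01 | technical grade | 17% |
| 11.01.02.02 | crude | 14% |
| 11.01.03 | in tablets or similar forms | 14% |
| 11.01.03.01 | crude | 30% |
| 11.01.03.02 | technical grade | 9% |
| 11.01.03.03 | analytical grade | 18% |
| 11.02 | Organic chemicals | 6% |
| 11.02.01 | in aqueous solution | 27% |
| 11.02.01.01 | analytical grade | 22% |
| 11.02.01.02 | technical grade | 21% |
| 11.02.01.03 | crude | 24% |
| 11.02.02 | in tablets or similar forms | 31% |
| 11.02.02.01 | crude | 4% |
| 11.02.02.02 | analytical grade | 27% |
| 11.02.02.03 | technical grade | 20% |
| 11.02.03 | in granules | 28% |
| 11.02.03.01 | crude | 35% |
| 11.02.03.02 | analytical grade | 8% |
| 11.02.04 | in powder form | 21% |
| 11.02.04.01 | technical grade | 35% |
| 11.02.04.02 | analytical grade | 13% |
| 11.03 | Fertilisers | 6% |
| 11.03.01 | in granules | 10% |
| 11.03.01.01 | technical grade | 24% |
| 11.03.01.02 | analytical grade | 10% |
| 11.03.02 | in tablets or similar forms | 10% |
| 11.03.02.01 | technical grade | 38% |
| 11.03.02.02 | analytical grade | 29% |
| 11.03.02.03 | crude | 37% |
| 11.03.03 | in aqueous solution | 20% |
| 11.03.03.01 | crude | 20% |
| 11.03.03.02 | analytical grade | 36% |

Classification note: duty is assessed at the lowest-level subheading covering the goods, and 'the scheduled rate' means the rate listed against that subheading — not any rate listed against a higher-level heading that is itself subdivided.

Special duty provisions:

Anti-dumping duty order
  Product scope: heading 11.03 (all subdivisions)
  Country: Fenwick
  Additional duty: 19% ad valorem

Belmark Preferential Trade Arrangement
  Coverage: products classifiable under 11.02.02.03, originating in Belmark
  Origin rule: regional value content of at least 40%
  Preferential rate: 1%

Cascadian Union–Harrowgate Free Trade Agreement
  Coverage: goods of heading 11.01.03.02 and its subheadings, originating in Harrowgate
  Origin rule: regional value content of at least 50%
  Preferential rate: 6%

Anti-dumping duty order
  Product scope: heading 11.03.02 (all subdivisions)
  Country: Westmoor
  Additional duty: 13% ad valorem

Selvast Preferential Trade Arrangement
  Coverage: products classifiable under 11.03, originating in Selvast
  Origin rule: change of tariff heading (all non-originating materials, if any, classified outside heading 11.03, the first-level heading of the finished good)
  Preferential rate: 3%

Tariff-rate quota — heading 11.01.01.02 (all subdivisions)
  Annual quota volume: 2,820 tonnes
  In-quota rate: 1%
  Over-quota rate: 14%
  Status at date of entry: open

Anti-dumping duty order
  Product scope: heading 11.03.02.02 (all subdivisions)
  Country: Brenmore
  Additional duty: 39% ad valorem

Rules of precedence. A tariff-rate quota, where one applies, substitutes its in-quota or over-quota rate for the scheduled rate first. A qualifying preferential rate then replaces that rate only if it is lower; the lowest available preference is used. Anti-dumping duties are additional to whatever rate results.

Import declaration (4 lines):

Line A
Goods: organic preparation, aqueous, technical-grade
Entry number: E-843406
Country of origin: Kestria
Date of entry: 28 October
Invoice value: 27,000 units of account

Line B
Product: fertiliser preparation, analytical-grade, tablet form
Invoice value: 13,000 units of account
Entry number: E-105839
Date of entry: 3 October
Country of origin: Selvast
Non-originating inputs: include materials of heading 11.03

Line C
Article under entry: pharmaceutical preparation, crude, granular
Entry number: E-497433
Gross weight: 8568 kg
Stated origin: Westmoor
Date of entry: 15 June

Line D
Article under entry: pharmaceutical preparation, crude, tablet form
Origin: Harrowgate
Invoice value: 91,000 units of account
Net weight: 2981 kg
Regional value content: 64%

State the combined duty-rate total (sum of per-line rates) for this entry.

Line A: organic → 11.02; aqueous → 11.02.01; technical-grade → 11.02.01.02. Scheduled 21%. No special measure applies. → 21%.
Line B: fertiliser → 11.03; tablet form → 11.03.02; analytical-grade → 11.03.02.02. Scheduled 29%. Selvast agreement on 11.03: CTH not met. → 29%.
Line C: pharmaceutical → 11.01; granular → 11.01.01; crude → 11.01.01.01. Scheduled 14%. No special measure applies. → 14%.
Line D: pharmaceutical → 11.01; tablet form → 11.01.03; crude → 11.01.03.01. Scheduled 30%. Harrowgate agreement on 11.01.03.02: 11.01.03.01 not covered. → 30%.
Sum: 21% + 29% + 14% + 30% = 94%.

94%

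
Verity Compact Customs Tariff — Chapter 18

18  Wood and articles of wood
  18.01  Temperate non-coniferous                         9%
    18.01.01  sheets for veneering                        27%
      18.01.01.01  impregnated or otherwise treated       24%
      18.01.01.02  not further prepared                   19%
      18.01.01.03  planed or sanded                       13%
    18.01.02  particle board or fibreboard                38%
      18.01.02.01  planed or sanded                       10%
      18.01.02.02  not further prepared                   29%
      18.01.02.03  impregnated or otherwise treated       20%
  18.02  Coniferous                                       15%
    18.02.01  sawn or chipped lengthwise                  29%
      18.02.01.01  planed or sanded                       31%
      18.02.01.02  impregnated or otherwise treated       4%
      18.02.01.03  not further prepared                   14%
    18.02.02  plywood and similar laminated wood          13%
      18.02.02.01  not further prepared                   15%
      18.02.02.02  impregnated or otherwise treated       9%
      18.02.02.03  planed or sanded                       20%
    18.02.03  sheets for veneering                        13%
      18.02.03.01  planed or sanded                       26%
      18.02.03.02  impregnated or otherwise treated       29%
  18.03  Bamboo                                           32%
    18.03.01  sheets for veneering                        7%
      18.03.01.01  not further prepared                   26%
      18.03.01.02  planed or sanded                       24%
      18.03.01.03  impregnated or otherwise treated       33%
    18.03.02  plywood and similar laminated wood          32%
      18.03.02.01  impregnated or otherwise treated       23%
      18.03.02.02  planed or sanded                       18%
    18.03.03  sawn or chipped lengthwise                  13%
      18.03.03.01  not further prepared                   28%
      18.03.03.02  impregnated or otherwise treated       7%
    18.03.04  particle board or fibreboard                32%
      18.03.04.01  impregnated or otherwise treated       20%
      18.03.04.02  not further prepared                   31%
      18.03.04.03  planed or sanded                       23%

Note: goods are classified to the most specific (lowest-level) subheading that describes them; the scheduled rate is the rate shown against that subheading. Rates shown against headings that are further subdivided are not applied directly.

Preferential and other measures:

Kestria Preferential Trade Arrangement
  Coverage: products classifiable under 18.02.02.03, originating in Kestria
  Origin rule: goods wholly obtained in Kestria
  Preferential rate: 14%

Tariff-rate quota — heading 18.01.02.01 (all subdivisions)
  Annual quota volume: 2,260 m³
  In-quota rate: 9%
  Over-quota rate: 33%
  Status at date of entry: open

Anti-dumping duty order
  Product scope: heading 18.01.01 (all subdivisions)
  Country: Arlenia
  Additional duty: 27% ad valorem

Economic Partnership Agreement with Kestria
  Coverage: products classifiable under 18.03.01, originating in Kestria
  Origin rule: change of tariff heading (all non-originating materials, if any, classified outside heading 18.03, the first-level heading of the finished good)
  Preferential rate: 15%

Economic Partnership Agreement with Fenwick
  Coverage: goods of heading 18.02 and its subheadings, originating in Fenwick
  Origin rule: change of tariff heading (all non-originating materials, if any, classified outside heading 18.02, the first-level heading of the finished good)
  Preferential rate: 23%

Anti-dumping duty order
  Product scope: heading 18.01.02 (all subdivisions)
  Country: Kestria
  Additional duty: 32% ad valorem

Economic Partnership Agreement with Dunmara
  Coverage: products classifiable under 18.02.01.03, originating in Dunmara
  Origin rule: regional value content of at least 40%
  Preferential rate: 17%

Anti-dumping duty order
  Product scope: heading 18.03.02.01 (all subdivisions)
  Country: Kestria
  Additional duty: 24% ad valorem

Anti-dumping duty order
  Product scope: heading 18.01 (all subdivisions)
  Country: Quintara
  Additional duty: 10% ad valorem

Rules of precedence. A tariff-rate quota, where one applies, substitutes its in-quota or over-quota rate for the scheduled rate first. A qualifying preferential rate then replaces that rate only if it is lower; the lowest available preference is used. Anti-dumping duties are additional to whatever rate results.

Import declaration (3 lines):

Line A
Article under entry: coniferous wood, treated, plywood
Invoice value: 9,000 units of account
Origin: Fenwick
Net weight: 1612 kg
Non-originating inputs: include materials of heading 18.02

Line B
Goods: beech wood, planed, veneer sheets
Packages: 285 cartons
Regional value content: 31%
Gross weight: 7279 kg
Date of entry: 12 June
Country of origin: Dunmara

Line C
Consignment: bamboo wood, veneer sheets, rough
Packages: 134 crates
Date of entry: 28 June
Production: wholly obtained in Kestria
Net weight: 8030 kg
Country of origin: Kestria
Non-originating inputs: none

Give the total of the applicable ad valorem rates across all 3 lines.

Line A: coniferous → 18.02; plywood → 18.02.02; treated → 18.02.02.02. Scheduled 9%. Fenwick agreement on 18.02: CTH not met. → 9%.
Line B: beech → 18.01; veneer sheets → 18.01.01; planed → 18.01.01.03. Scheduled 13%. Dunmara agreement on 18.02.01.03: 18.01.01.03 not covered. → 13%.
Line C: bamboo → 18.03; veneer sheets → 18.03.01; rough → 18.03.01.01. Scheduled 26%. Kestria agreement on 18.02.02.03: 18.03.01.01 not covered; Kestria agreement on 18.03.01: CTH met → 15% available; preferential 15%. → 15%.
Sum: 9% + 13% + 15% = 37%.

37%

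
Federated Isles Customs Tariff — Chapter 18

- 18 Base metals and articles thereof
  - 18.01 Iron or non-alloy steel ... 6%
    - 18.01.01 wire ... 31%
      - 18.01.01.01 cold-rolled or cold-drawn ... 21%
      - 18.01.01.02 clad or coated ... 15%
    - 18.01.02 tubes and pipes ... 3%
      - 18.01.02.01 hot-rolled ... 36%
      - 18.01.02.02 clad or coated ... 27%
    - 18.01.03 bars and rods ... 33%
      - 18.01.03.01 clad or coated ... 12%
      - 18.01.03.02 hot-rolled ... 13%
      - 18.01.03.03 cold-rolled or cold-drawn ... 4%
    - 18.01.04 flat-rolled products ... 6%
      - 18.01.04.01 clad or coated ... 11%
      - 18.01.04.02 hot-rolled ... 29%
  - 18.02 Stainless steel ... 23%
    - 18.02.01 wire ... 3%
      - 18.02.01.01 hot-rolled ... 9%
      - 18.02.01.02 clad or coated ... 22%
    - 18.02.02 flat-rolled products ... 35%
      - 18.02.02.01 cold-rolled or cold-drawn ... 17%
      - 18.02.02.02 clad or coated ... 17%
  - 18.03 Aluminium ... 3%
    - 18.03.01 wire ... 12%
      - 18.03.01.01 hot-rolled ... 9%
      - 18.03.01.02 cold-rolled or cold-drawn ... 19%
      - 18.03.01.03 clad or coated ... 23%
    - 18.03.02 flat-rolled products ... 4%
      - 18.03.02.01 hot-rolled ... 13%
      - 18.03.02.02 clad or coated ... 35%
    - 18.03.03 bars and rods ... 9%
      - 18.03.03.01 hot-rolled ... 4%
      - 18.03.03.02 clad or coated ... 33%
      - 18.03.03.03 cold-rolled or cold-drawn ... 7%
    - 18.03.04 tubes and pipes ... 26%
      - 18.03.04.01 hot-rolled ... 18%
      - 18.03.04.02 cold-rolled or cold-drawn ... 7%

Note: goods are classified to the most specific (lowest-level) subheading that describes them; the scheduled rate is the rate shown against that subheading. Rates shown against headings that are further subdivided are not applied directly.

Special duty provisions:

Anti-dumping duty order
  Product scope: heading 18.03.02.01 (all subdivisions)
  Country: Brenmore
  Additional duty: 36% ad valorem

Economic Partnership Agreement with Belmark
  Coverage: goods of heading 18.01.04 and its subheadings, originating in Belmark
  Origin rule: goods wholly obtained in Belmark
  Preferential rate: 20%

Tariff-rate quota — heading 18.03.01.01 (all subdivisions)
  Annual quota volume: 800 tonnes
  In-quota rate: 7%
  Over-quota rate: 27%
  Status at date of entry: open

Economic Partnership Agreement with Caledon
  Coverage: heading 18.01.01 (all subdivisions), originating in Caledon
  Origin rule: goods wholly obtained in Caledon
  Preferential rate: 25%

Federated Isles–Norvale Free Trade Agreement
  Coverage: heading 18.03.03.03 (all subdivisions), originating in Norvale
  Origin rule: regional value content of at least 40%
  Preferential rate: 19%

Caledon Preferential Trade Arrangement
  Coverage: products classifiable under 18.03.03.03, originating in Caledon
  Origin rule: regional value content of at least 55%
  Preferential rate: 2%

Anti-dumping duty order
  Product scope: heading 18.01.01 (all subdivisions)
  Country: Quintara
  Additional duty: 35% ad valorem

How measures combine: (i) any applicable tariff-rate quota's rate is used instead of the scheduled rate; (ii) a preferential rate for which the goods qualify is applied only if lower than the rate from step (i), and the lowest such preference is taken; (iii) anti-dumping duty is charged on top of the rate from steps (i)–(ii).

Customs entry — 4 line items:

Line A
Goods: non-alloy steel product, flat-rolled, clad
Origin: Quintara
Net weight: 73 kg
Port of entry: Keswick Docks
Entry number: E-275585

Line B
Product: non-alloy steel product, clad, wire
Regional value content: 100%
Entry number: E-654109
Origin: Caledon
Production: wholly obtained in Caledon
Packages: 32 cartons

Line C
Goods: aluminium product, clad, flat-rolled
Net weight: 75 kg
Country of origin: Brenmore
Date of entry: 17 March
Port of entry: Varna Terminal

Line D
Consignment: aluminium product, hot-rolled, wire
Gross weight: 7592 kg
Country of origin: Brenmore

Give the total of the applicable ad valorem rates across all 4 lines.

Line A: non-alloy steel → 18.01; flat-rolled → 18.01.04; clad → 18.01.04.01. Scheduled 11%. No special measure applies. → 11%.
Line B: non-alloy steel → 18.01; wire → 18.01.01; clad → 18.01.01.02. Scheduled 15%. Caledon agreement on 18.01.01: wholly obtained → 25% available; Caledon agreement on 18.03.03.03: 18.01.01.02 not covered; preference 25% not lower than 15% → no reduction. → 15%.
Line C: aluminium → 18.03; flat-rolled → 18.03.02; clad → 18.03.02.02. Scheduled 35%. No special measure applies. → 35%.
Line D: aluminium → 18.03; wire → 18.03.01; hot-rolled → 18.03.01.01. Scheduled 9%. quota on 18.03.01.01 open → in-quota 7%. → 7%.
Sum: 11% + 15% + 35% + 7% = 68%.

68%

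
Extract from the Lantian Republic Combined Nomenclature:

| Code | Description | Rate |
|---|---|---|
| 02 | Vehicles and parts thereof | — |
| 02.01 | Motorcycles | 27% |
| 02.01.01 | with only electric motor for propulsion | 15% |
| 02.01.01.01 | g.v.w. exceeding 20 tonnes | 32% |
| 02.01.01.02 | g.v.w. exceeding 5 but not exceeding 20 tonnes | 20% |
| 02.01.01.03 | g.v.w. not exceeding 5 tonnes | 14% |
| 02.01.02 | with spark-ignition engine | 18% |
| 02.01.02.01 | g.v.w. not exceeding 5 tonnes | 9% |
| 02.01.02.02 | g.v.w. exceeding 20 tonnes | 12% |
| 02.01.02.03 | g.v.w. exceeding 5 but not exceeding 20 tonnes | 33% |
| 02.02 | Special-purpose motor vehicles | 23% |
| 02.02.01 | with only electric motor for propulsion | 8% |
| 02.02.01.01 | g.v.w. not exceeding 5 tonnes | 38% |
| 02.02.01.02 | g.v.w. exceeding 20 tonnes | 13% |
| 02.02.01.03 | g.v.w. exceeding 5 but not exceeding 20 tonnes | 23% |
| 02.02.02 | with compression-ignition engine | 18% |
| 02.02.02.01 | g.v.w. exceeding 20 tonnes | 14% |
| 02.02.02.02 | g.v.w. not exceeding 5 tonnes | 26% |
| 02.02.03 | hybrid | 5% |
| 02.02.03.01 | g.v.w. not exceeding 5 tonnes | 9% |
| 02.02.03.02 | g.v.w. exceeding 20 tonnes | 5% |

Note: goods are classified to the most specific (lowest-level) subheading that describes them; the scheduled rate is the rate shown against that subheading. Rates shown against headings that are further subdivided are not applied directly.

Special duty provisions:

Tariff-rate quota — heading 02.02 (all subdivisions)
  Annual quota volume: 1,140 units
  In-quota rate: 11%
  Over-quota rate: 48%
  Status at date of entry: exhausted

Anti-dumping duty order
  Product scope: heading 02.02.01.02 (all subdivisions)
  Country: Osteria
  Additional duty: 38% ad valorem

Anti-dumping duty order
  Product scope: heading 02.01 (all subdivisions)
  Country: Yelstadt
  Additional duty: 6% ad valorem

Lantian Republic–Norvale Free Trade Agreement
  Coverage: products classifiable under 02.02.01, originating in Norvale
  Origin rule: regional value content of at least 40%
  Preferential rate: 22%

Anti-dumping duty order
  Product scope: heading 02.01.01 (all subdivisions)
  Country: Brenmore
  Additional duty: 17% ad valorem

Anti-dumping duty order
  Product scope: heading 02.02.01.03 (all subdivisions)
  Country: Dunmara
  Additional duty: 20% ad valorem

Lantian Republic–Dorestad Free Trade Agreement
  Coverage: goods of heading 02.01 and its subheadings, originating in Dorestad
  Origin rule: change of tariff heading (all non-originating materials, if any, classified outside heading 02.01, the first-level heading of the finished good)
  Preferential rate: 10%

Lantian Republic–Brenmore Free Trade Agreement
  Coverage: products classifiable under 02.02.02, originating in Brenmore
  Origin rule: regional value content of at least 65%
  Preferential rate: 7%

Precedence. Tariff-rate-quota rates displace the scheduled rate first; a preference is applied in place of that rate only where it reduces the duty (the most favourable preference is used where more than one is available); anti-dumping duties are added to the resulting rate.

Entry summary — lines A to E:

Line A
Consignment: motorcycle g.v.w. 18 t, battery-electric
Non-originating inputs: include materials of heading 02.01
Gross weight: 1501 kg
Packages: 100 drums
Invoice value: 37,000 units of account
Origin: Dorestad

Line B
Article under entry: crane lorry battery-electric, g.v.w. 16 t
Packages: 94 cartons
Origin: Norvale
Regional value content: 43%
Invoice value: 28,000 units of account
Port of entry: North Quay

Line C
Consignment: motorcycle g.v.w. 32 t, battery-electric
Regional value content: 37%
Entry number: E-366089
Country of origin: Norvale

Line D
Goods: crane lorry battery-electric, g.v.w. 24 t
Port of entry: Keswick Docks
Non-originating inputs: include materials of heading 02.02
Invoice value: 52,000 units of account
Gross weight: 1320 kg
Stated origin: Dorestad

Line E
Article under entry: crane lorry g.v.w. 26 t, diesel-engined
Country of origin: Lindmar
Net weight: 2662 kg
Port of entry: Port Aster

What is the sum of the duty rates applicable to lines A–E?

Line A: motorcycle → 02.01; battery-electric → 02.01.01; g.v.w. 18 t → 02.01.01.02. Scheduled 20%. Dorestad agreement on 02.01: CTH not met. → 20%.
Line B: crane lorry → 02.02; battery-electric → 02.02.01; g.v.w. 16 t → 02.02.01.03. Scheduled 23%. quota on 02.02 exhausted → over-quota 48%; Norvale agreement on 02.02.01: RVC ≥ 40% → 22% available; preferential 22%. → 22%.
Line C: motorcycle → 02.01; battery-electric → 02.01.01; g.v.w. 32 t → 02.01.01.01. Scheduled 32%. Norvale agreement on 02.02.01: 02.01.01.01 not covered. → 32%.
Line D: crane lorry → 02.02; battery-electric → 02.02.01; g.v.w. 24 t → 02.02.01.02. Scheduled 13%. quota on 02.02 exhausted → over-quota 48%; Dorestad agreement on 02.01: 02.02.01.02 not covered. → 48%.
Line E: crane lorry → 02.02; diesel-engined → 02.02.02; g.v.w. 26 t → 02.02.02.01. Scheduled 14%. quota on 02.02 exhausted → over-quota 48%. → 48%.
Sum: 20% + 22% + 32% + 48% + 48% = 170%.

170%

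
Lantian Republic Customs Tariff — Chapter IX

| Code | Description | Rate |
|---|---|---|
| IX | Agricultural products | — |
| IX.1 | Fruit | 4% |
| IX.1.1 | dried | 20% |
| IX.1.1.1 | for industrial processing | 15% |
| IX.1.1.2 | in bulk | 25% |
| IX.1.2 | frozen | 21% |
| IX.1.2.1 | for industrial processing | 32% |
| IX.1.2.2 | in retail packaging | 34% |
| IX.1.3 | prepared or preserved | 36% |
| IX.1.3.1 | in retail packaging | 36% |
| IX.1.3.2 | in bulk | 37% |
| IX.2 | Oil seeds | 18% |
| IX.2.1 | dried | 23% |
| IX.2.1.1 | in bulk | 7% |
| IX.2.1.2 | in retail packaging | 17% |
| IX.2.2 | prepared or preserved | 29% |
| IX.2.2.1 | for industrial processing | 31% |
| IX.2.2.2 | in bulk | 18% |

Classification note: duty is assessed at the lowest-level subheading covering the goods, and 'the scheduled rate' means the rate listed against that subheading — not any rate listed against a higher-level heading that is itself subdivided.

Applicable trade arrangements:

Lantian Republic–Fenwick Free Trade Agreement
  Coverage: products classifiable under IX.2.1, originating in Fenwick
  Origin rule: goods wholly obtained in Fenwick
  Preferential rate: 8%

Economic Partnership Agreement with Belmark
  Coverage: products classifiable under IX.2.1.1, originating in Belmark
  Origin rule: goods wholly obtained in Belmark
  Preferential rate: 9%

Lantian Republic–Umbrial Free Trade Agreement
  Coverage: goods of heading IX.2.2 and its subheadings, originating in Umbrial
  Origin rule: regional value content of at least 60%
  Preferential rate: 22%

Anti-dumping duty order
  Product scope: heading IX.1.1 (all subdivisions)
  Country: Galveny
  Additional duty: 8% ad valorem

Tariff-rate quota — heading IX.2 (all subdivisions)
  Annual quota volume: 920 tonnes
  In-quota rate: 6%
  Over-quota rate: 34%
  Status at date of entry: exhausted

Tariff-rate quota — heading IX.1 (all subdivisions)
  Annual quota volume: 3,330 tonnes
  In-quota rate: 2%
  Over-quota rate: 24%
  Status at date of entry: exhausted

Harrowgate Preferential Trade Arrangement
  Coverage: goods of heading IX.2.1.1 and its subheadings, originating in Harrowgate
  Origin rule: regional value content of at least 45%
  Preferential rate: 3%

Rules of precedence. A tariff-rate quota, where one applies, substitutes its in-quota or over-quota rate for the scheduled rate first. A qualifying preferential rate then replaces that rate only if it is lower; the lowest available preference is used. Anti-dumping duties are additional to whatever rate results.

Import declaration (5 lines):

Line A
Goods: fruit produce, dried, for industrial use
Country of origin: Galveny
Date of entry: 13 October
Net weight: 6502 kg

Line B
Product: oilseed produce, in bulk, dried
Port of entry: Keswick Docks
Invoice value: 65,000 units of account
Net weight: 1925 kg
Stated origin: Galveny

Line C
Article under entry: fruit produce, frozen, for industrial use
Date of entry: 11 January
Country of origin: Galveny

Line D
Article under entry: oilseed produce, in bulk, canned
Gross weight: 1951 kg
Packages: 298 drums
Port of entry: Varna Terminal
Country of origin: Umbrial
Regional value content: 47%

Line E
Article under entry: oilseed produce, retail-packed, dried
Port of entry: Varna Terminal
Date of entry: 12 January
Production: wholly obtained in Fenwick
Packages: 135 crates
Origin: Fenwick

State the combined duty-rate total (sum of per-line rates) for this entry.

132%

Line A: fruit → IX.1; dried → IX.1.1; for industrial use → IX.1.1.1. Scheduled 15%. quota on IX.1 exhausted → over-quota 24%; anti-dumping (Galveny, IX.1.1): +8%; total 24% + 8% = 32%. → 32%.
Line B: oilseed → IX.2; dried → IX.2.1; in bulk → IX.2.1.1. Scheduled 7%. quota on IX.2 exhausted → over-quota 34%. → 34%.
Line C: fruit → IX.1; frozen → IX.1.2; for industrial use → IX.1.2.1. Scheduled 32%. quota on IX.1 exhausted → over-quota 24%. → 24%.
Line D: oilseed → IX.2; canned → IX.2.2; in bulk → IX.2.2.2. Scheduled 18%. quota on IX.2 exhausted → over-quota 34%; Umbrial agreement on IX.2.2: RVC < 60%. → 34%.
Line E: oilseed → IX.2; dried → IX.2.1; retail-packed → IX.2.1.2. Scheduled 17%. quota on IX.2 exhausted → over-quota 34%; Fenwick agreement on IX.2.1: wholly obtained → 8% available; preferential 8%. → 8%.
Sum: 32% + 34% + 24% + 34% + 8% = 132%.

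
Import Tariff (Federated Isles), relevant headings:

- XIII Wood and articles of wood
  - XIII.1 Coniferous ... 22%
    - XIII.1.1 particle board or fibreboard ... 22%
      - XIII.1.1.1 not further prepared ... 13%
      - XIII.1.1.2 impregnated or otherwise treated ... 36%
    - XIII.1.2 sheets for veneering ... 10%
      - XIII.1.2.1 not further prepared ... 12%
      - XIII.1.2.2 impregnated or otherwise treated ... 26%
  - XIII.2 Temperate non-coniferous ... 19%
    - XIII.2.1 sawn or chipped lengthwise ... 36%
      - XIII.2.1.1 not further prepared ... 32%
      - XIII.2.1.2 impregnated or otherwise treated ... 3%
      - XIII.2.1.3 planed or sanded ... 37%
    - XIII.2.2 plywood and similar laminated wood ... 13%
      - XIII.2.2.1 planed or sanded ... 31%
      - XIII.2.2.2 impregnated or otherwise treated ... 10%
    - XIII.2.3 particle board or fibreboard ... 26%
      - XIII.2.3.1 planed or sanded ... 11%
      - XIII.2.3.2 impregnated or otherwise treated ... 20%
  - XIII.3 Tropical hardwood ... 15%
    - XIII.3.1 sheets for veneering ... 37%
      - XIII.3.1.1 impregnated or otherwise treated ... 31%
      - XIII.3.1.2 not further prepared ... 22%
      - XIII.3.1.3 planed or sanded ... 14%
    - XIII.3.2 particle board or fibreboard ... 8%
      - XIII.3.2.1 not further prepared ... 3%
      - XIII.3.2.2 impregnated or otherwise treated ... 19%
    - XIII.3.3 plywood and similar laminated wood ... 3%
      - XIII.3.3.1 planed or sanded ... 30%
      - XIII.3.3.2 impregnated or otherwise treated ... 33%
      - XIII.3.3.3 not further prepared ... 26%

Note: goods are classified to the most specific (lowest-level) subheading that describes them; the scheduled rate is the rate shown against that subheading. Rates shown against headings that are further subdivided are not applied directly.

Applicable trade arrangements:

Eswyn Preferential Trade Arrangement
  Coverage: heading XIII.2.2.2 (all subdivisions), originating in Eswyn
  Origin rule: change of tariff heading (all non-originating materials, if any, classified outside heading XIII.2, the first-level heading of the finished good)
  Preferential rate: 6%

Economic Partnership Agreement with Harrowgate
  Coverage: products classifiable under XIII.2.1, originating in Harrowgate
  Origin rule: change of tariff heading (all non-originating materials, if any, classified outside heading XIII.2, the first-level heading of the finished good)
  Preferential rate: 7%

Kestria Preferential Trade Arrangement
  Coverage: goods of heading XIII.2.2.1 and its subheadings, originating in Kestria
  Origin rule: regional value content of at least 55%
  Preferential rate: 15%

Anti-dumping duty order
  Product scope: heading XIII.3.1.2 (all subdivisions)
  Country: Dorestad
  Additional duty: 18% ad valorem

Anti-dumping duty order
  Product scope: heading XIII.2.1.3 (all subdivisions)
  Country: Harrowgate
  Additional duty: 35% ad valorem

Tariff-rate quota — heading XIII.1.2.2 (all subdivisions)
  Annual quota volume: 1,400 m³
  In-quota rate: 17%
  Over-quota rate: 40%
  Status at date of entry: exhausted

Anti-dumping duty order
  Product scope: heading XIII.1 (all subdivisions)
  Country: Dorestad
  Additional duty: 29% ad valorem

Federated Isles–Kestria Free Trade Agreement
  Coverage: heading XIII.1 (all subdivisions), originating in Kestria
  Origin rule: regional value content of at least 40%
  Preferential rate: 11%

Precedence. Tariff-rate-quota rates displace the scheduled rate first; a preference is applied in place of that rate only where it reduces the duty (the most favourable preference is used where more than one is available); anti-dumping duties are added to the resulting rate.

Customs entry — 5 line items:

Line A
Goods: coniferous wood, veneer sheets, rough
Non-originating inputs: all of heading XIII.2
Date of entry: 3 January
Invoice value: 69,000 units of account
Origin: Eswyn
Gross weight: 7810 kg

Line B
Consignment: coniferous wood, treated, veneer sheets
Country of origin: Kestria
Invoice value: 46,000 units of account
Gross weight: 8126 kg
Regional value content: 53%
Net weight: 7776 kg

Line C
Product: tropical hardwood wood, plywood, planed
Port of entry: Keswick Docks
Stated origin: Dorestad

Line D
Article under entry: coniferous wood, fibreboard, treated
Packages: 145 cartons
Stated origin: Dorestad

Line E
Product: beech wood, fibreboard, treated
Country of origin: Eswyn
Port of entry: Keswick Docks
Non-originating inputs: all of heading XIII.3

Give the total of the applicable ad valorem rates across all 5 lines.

138%

Line A: coniferous → XIII.1; veneer sheets → XIII.1.2; rough → XIII.1.2.1. Scheduled 12%. Eswyn agreement on XIII.2.2.2: XIII.1.2.1 not covered. → 12%.
Line B: coniferous → XIII.1; veneer sheets → XIII.1.2; treated → XIII.1.2.2. Scheduled 26%. quota on XIII.1.2.2 exhausted → over-quota 40%; Kestria agreement on XIII.2.2.1: XIII.1.2.2 not covered; Kestria agreement on XIII.1: RVC ≥ 40% → 11% available; preferential 11%. → 11%.
Line C: tropical hardwood → XIII.3; plywood → XIII.3.3; planed → XIII.3.3.1. Scheduled 30%. No special measure applies. → 30%.
Line D: coniferous → XIII.1; fibreboard → XIII.1.1; treated → XIII.1.1.2. Scheduled 36%. anti-dumping (Dorestad, XIII.1): +29%; total 36% + 29% = 65%. → 65%.
Line E: beech → XIII.2; fibreboard → XIII.2.3; treated → XIII.2.3.2. Scheduled 20%. Eswyn agreement on XIII.2.2.2: XIII.2.3.2 not covered. → 20%.
Sum: 12% + 11% + 30% + 65% + 20% = 138%.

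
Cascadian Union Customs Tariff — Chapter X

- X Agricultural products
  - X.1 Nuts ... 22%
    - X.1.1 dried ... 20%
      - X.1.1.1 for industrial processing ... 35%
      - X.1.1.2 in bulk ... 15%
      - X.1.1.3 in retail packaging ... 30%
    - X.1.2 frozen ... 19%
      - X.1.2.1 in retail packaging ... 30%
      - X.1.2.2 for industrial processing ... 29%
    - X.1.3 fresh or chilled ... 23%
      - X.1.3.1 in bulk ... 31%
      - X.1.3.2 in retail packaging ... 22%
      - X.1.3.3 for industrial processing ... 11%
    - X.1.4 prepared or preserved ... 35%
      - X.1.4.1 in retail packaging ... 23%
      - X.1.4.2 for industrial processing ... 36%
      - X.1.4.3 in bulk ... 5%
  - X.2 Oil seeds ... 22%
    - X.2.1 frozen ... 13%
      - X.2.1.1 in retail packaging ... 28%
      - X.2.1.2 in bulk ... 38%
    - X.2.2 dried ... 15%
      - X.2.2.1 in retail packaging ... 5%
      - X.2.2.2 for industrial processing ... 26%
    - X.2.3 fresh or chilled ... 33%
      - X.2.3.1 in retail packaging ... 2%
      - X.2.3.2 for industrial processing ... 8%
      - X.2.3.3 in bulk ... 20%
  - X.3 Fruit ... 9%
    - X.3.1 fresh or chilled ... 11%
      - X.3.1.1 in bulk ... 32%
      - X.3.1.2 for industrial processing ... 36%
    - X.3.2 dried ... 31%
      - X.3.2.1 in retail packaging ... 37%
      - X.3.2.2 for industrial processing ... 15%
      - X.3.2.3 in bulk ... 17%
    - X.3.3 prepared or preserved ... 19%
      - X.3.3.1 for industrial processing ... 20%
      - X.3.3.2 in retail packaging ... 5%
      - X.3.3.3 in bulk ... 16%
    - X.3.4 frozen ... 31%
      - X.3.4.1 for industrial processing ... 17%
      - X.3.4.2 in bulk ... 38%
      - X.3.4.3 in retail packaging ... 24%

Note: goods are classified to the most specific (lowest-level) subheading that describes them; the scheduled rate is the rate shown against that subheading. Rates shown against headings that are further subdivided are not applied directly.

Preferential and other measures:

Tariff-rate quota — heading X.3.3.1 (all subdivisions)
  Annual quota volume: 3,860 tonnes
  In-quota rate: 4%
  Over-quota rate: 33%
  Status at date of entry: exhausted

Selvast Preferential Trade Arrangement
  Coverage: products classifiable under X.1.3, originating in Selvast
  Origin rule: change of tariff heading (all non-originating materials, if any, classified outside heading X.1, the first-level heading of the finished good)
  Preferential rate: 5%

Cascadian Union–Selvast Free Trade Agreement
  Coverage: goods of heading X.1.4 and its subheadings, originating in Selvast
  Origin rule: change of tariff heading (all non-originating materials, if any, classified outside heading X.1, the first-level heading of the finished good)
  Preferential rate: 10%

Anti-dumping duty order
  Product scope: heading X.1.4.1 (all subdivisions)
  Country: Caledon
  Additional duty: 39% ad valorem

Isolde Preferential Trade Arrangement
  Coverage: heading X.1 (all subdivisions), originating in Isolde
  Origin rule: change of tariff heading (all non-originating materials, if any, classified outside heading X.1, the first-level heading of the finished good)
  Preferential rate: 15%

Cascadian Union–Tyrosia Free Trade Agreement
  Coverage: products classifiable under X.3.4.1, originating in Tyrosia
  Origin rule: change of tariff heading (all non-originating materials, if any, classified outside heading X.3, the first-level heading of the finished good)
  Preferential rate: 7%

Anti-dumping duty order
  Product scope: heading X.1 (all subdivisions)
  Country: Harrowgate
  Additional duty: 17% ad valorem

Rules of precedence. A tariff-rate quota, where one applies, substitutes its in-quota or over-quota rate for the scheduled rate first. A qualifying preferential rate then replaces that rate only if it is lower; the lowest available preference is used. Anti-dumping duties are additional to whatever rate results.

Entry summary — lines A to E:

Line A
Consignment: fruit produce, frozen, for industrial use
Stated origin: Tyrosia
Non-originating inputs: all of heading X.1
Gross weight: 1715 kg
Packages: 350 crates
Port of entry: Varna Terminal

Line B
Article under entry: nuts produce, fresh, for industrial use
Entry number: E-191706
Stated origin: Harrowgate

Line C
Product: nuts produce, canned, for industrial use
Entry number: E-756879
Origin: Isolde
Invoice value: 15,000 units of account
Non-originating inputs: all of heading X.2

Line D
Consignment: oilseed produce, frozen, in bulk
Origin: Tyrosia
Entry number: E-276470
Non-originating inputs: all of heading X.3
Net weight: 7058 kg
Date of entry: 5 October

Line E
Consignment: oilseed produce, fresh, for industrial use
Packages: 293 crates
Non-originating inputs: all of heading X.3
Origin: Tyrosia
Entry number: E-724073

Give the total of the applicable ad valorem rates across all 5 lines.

96%

Line A: fruit → X.3; frozen → X.3.4; for industrial use → X.3.4.1. Scheduled 17%. Tyrosia agreement on X.3.4.1: CTH met → 7% available; preferential 7%. → 7%.
Line B: nuts → X.1; fresh → X.1.3; for industrial use → X.1.3.3. Scheduled 11%. anti-dumping (Harrowgate, X.1): +17%; total 11% + 17% = 28%. → 28%.
Line C: nuts → X.1; canned → X.1.4; for industrial use → X.1.4.2. Scheduled 36%. Isolde agreement on X.1: CTH met → 15% available; preferential 15%. → 15%.
Line D: oilseed → X.2; frozen → X.2.1; in bulk → X.2.1.2. Scheduled 38%. Tyrosia agreement on X.3.4.1: X.2.1.2 not covered. → 38%.
Line E: oilseed → X.2; fresh → X.2.3; for industrial use → X.2.3.2. Scheduled 8%. Tyrosia agreement on X.3.4.1: X.2.3.2 not covered. → 8%.
Sum: 7% + 28% + 15% + 38% + 8% = 96%.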